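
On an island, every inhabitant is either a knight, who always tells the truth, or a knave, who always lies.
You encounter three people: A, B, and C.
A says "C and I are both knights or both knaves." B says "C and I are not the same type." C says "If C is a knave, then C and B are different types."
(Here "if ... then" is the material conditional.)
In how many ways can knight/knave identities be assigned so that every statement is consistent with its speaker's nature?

0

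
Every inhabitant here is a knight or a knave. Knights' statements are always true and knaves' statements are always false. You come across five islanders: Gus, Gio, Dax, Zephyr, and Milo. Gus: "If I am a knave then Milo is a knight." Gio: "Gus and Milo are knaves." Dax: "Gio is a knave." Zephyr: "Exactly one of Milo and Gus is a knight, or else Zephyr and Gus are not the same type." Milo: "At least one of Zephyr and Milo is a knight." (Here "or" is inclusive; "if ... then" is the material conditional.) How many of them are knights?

The unique consistent assignment is Gus=knave, Gio=knight, Dax=knave, Zephyr=knave, Milo=knave.
That has 1 knight.

1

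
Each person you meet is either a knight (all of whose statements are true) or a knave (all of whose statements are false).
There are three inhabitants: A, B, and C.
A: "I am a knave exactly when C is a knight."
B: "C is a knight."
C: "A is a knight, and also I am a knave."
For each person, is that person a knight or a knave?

Knights: none. Knaves: A, B, and C.

A (knave): "I am a knave exactly when C is a knight" — false. ✓
B is a knave, and the claim "C is a knight" is indeed false.
C is a knave, so "A is a knight, and also I am a knave" must be false — and it is.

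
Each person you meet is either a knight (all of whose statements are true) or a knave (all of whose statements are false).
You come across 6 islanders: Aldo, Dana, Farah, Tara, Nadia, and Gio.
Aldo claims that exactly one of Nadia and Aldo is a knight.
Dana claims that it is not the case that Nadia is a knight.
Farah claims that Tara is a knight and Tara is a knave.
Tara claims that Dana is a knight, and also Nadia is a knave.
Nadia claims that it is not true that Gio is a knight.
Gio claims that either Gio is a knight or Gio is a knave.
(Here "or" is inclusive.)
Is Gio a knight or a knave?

Consistent assignments: {Aldo=knight, Dana=knight, Farah=knave, Tara=knight, Nadia=knave, Gio=knight}; {Aldo=knave, Dana=knight, Farah=knave, Tara=knight, Nadia=knave, Gio=knight}
In every consistent assignment, Gio is a knight.

Gio is a knight.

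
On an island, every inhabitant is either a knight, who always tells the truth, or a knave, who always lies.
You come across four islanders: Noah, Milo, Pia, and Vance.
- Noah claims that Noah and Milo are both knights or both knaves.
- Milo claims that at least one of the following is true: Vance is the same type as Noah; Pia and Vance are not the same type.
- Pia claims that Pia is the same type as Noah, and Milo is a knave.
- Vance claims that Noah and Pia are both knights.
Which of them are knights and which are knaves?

Suppose Noah is a knight. Then Noah's statement "Noah and Milo are both knights or both knaves" would have to be true. Checking the 8 ways to assign the others, none is consistent with every speaker.
(For instance, with Milo=knight, Pia=knave, Vance=knave, Milo's claim "at least one of the following is true: Vance is the same type as Noah; Pia and Vance are not the same type" comes out false where it would need to be true.)
So Noah must be a knave, making "Noah and Milo are both knights or both knaves" false. Taking Noah=knave, Milo=knight, Pia=knave, Vance=knave, each remaining statement checks out:
  Milo (knight): "at least one of the following is true: Vance is the same type as Noah; Pia and Vance are not the same type" — true. ✓
  Pia (knave): "Pia is the same type as Noah, and Milo is a knave" — false. ✓
  Vance (knave): "Noah and Pia are both knights" — false. ✓
This is the unique consistent assignment.

Knights: Milo. Knaves: Noah, Pia, and Vance.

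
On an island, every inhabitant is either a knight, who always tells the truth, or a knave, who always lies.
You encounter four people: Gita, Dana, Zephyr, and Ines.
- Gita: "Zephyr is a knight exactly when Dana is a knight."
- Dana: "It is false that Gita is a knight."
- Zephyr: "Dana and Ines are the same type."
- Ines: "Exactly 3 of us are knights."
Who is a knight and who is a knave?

Since Gita is a knave, "Zephyr is a knight exactly when Dana is a knight" needs to be false, which holds.
Dana (knight): "it is false that Gita is a knight" — true. ✓
As a knave, Zephyr's statement "Dana and Ines are the same type" should be false; it is.
Ines is a knave, so "exactly 3 of us are knights" must be false — and it is.

Gita is a knave, Dana is a knight, Zephyr is a knave, and Ines is a knave.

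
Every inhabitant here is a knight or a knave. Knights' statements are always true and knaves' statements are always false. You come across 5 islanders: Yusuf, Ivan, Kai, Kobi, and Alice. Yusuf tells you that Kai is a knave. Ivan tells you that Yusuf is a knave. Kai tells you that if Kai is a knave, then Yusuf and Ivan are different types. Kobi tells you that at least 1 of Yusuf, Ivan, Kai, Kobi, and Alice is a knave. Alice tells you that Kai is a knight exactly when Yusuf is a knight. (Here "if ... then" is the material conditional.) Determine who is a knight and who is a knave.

Suppose Yusuf is a knight. Then Yusuf's statement "Kai is a knave" would have to be true. Checking the 16 ways to assign the others, none is consistent with every speaker.
(For instance, with Ivan=knight, Kai=knight, Kobi=knight, Alice=knave, Yusuf's claim "Kai is a knave" comes out false where it would need to be true.)
So Yusuf must be a knave, making "Kai is a knave" false. Taking Yusuf=knave, Ivan=knight, Kai=knight, Kobi=knight, Alice=knave, each remaining statement checks out:
  Ivan (knight): "Yusuf is a knave" — true. ✓
  Kai (knight): "if Kai is a knave, then Yusuf and Ivan are different types" — true. ✓
  Kobi (knight): "at least 1 of Yusuf, Ivan, Kai, Kobi, and Alice is a knave" — true. ✓
  Alice (knave): "Kai is a knight exactly when Yusuf is a knight" — false. ✓
This is the unique consistent assignment.

Yusuf is a knave, Ivan is a knight, Kai is a knight, Kobi is a knight, and Alice is a knave.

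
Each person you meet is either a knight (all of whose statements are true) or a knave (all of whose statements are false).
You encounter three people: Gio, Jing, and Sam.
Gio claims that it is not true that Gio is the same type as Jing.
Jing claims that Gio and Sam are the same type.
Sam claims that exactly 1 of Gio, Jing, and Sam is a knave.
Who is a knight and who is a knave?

Gio is a knight, Jing is a knave, and Sam is a knave.

Since Gio is a knight, "it is not true that Gio is the same type as Jing" needs to be true, which holds.
Jing (knave): "Gio and Sam are the same type" — False. ✓
As a knave, Sam's statement "exactly 1 of Gio, Jing, and Sam is a knave" should be False; it is.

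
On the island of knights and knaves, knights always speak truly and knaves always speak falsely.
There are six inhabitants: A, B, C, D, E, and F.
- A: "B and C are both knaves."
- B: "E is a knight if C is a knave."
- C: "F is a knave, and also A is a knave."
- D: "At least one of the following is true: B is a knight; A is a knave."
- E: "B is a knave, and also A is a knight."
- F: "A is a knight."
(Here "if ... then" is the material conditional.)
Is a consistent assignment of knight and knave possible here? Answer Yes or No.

Yes

One consistent assignment: A=knave, B=knight, C=knight, D=knight, E=knave, F=knave.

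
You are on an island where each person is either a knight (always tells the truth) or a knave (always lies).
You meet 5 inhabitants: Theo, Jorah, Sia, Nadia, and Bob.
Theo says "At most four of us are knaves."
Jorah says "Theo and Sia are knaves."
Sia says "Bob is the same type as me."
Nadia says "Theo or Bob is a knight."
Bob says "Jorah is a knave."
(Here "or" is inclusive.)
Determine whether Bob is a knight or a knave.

Bob is a knight.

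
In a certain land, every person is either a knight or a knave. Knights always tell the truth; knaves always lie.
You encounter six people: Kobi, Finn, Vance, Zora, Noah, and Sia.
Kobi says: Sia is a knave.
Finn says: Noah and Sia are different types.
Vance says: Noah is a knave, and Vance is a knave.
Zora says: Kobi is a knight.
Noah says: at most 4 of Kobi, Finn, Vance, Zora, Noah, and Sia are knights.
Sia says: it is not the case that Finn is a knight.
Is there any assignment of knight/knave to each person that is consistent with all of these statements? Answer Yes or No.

Yes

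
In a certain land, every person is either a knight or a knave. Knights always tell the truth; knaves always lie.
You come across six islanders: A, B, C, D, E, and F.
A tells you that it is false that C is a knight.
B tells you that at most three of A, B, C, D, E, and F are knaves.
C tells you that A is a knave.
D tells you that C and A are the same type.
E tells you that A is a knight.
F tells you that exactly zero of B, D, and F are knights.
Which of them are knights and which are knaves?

A is a knight, B is a knight, C is a knave, D is a knave, E is a knight, and F is a knave.

A (knight): "it is false that C is a knight" — True. ✓
B is a knight, and the claim "at most three of A, B, C, D, E, and F are knaves" is indeed True.
C (knave): "A is a knave" — false. ✓
D is a knave, so "C and A are the same type" must be false — and it is.
Since E is a knight, "A is a knight" needs to be True, which holds.
F is a knave; "exactly zero of B, D, and F are knights" is false, as required.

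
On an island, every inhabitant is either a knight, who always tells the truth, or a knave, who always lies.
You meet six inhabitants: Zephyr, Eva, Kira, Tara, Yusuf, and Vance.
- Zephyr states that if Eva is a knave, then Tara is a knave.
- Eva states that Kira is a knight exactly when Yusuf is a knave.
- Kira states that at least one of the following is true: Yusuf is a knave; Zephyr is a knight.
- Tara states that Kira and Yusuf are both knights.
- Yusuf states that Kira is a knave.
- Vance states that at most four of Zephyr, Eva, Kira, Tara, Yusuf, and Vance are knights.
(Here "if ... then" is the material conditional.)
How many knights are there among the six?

4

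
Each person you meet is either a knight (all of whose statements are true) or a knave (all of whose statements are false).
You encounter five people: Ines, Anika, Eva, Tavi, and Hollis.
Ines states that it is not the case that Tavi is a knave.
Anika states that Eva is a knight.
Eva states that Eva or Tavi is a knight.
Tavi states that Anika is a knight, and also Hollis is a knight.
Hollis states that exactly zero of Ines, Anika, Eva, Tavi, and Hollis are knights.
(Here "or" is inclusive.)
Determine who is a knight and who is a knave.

Ines is a knave, Anika is a knight, Eva is a knight, Tavi is a knave, and Hollis is a knave.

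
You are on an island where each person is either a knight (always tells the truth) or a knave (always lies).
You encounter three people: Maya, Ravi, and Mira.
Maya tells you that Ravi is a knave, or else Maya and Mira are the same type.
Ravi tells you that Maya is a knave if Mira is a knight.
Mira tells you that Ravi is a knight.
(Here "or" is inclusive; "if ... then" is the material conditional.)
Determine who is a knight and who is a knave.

Maya is a knave, Ravi is a knight, and Mira is a knight.

Suppose Maya is a knight. Then Maya's statement "Ravi is a knave, or else Maya and Mira are the same type" would have to be true. Checking the 4 ways to assign the others, none is consistent with every speaker.
(For instance, with Ravi=knight, Mira=knight, Ravi's claim "Maya is a knave if Mira is a knight" comes out false where it would need to be true.)
So Maya must be a knave, making "Ravi is a knave, or else Maya and Mira are the same type" false. Taking Maya=knave, Ravi=knight, Mira=knight, each remaining statement checks out:
  Ravi (knight): "Maya is a knave if Mira is a knight" — true. ✓
  Mira (knight): "Ravi is a knight" — true. ✓
This is the unique consistent assignment.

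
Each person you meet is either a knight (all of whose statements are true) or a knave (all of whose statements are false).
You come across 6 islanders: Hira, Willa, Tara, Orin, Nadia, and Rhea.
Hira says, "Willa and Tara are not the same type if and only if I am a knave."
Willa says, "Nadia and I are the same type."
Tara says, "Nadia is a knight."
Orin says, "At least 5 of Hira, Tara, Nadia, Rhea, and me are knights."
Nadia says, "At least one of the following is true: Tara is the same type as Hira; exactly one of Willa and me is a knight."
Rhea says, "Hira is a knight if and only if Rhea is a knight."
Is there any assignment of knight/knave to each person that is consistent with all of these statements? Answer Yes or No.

Yes

One consistent assignment: Hira=knight, Willa=knight, Tara=knight, Orin=knight, Nadia=knight, Rhea=knight.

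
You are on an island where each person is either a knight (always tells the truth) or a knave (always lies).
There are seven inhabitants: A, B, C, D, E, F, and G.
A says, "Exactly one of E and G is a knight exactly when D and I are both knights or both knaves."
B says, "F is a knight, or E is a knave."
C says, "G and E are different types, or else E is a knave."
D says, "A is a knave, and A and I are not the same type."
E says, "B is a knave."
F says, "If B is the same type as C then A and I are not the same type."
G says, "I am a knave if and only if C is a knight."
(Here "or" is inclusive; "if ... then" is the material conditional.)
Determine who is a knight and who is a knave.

Knights: E and G. Knaves: A, B, C, D, and F.

Since A is a knave, "exactly one of E and G is a knight exactly when D and I are both knights or both knaves" needs to be False, which holds.
As a knave, B's statement "F is a knight, or E is a knave" should be False; it is.
C is a knave, and the claim "G and E are different types, or else E is a knave" is indeed False.
D is a knave; "A is a knave, and A and I are not the same type" is False, as required.
E is a knight, so "B is a knave" must be true — and it is.
As a knave, F's statement "if B is the same type as C then A and I are not the same type" should be False; it is.
G is a knight; "I am a knave if and only if C is a knight" is true, as required.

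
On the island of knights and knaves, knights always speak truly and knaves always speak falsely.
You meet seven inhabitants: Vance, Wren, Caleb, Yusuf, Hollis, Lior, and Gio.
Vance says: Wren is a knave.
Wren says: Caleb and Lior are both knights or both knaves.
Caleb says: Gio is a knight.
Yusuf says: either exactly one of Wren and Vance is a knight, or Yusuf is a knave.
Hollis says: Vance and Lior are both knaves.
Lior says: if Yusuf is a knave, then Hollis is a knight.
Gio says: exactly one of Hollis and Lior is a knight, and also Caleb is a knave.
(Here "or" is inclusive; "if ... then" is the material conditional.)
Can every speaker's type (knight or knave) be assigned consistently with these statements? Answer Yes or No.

No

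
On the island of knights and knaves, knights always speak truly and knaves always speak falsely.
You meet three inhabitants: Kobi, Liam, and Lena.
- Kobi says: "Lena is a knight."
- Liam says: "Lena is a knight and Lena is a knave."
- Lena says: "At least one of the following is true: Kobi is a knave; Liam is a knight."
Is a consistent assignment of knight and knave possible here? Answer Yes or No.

Checking all 8 assignments, each has at least one speaker whose statement's truth value contradicts their type.

No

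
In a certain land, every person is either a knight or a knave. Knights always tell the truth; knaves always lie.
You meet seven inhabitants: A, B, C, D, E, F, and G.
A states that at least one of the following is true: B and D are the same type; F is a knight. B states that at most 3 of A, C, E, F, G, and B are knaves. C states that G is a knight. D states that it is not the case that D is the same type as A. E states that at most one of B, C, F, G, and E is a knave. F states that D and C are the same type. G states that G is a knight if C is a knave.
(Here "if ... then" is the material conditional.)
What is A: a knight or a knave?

Consistent assignments: {A=knave, B=knight, C=knight, D=knave, E=knight, F=knave, G=knight}; {A=knave, B=knight, C=knight, D=knave, E=knave, F=knave, G=knight}; {A=knave, B=knave, C=knave, D=knight, E=knave, F=knave, G=knave}
In every consistent assignment, A is a knave.

A is a knave.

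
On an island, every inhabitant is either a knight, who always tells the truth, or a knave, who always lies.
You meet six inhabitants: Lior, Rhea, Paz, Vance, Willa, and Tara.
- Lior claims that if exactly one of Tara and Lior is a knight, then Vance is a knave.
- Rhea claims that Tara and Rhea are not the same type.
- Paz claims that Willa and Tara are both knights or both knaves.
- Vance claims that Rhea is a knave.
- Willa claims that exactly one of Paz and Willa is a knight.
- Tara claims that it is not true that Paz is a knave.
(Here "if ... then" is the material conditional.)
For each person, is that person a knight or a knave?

Since Lior is a knight, "if exactly one of Tara and Lior is a knight, then Vance is a knave" needs to be True, which holds.
Rhea is a knight; "Tara and Rhea are not the same type" is True, as required.
Since Paz is a knave, "Willa and Tara are both knights or both knaves" needs to be false, which holds.
Vance is a knave, and the claim "Rhea is a knave" is indeed false.
As a knight, Willa's statement "exactly one of Paz and Willa is a knight" should be True; it is.
As a knave, Tara's statement "it is not true that Paz is a knave" should be false; it is.

Lior is a knight, Rhea is a knight, Paz is a knave, Vance is a knave, Willa is a knight, and Tara is a knave.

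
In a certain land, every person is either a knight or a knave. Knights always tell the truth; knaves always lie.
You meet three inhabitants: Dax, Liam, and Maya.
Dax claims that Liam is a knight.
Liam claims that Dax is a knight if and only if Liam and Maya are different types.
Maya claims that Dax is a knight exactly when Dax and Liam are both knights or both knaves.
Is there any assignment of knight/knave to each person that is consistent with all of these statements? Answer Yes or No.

No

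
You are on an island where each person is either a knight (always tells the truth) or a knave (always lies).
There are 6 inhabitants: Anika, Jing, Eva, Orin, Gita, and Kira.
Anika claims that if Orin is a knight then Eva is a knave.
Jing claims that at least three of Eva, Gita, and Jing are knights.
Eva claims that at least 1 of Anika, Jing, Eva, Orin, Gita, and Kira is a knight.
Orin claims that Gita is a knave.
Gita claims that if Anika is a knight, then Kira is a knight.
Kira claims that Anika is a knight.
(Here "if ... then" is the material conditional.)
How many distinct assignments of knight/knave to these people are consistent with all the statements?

Consistent assignments:
  Anika=knight, Jing=knight, Eva=knight, Orin=knave, Gita=knight, Kira=knight
  Anika=knight, Jing=knave, Eva=knight, Orin=knave, Gita=knight, Kira=knight

2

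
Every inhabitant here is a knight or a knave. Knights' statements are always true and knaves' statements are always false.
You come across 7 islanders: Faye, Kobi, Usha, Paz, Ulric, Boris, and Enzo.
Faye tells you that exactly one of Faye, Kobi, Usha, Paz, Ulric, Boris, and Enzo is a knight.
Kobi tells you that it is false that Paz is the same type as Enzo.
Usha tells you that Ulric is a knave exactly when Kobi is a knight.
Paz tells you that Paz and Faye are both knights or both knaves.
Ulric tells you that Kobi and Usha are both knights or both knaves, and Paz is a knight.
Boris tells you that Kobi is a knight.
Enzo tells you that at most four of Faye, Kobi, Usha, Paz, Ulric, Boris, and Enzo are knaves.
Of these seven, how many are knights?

1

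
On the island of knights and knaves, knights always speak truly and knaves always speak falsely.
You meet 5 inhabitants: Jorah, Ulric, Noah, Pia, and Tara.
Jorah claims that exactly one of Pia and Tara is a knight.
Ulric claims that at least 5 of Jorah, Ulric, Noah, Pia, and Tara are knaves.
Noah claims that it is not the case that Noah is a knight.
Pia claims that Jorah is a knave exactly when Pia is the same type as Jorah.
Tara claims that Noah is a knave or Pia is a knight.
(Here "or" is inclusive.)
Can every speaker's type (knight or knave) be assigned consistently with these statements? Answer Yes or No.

No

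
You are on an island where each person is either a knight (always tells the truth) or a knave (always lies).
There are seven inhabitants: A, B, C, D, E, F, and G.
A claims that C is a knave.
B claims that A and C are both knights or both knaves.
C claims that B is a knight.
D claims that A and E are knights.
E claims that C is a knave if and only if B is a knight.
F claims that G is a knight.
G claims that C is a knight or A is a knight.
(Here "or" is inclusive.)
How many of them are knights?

3

The unique consistent assignment is A=knight, B=knave, C=knave, D=knave, E=knave, F=knight, G=knight.
That has 3 knights.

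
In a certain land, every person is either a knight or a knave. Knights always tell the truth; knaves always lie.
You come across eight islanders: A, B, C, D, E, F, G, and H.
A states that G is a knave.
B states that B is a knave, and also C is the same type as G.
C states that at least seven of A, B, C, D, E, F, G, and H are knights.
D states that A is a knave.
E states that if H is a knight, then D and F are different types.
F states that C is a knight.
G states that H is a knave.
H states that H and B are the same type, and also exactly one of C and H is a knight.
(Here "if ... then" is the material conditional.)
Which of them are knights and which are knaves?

A is a knave; "G is a knave" is False, as required.
B is a knave; "B is a knave, and also C is the same type as G" is False, as required.
C is a knave, and the claim "at least seven of A, B, C, D, E, F, G, and H are knights" is indeed False.
D is a knight; "A is a knave" is True, as required.
Since E is a knight, "if H is a knight, then D and F are different types" needs to be True, which holds.
F is a knave, so "C is a knight" must be False — and it is.
As a knight, G's statement "H is a knave" should be True; it is.
H is a knave; "H and B are the same type, and also exactly one of C and H is a knight" is False, as required.

A is a knave, B is a knave, C is a knave, D is a knight, E is a knight, F is a knave, G is a knight, and H is a knave.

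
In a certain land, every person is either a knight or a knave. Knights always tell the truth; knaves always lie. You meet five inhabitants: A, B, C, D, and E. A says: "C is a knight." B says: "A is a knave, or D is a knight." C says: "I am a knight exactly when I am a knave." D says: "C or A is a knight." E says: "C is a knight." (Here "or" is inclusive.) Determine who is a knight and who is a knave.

A is a knave, B is a knight, C is a knave, D is a knave, and E is a knave.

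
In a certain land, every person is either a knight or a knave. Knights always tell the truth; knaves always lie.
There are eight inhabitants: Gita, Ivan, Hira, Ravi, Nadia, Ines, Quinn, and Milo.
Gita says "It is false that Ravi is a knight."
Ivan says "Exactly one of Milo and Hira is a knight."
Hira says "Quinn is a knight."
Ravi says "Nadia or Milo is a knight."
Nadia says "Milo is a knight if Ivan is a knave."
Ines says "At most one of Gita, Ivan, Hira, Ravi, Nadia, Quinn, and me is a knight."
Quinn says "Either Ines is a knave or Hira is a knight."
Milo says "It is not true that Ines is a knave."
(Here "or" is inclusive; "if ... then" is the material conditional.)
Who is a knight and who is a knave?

Gita is a knave, Ivan is a knight, Hira is a knight, Ravi is a knight, Nadia is a knight, Ines is a knave, Quinn is a knight, and Milo is a knave.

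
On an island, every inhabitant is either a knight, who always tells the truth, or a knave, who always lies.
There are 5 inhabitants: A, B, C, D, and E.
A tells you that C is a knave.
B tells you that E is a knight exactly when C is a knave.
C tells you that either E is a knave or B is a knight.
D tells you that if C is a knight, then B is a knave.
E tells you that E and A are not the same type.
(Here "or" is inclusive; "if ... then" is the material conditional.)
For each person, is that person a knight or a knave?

A is a knave, B is a knight, C is a knight, D is a knave, and E is a knave.

Suppose A is a knight. Then A's statement "C is a knave" would have to be true. Checking the 16 ways to assign the others, none is consistent with every speaker.
(For instance, with B=knight, C=knight, D=knave, E=knave, A's claim "C is a knave" comes out false where it would need to be true.)
So A must be a knave, making "C is a knave" false. Taking A=knave, B=knight, C=knight, D=knave, E=knave, each remaining statement checks out:
  B (knight): "E is a knight exactly when C is a knave" — true. ✓
  C (knight): "either E is a knave or B is a knight" — true. ✓
  D (knave): "if C is a knight, then B is a knave" — false. ✓
  E (knave): "E and A are not the same type" — false. ✓
This is the unique consistent assignment.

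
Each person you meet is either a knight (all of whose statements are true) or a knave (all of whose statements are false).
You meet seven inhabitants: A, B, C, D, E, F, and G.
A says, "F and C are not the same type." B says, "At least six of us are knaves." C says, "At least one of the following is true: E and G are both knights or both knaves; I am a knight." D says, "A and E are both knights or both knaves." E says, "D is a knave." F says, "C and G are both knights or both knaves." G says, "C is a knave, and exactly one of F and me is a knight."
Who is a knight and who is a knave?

A is a knave; "F and C are not the same type" is false, as required.
B (knave): "at least six of us are knaves" — false. ✓
Since C is a knave, "at least one of the following is true: E and G are both knights or both knaves; I am a knight" needs to be false, which holds.
As a knight, D's statement "A and E are both knights or both knaves" should be True; it is.
E is a knave; "D is a knave" is false, as required.
F is a knave; "C and G are both knights or both knaves" is false, as required.
G is a knight; "C is a knave, and exactly one of F and me is a knight" is True, as required.

A is a knave, B is a knave, C is a knave, D is a knight, E is a knave, F is a knave, and G is a knight.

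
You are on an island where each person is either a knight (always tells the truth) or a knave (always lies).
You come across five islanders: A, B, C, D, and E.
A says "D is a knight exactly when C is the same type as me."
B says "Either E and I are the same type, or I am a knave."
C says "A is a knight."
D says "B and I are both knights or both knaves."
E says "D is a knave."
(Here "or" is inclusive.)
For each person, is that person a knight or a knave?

A is a knave, B is a knight, C is a knave, D is a knave, and E is a knight.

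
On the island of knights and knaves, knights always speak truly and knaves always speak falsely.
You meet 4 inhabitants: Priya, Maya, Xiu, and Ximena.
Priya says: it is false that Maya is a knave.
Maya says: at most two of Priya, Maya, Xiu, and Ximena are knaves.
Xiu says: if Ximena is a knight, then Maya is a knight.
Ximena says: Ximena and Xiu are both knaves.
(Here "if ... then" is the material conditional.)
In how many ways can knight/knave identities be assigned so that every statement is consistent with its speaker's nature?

Consistent assignments:
  Priya=knight, Maya=knight, Xiu=knight, Ximena=knave
  Priya=knave, Maya=knave, Xiu=knight, Ximena=knave

2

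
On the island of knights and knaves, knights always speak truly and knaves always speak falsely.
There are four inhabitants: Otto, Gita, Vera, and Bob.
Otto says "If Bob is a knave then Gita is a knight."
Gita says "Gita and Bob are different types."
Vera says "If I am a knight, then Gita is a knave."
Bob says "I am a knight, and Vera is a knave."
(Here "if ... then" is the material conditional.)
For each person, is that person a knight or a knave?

Otto is a knave, and the claim "if Bob is a knave then Gita is a knight" is indeed false.
Gita is a knave, so "Gita and Bob are different types" must be false — and it is.
Vera (knight): "if I am a knight, then Gita is a knave" — true. ✓
Bob is a knave, so "I am a knight, and Vera is a knave" must be false — and it is.

Knights: Vera. Knaves: Otto, Gita, and Bob.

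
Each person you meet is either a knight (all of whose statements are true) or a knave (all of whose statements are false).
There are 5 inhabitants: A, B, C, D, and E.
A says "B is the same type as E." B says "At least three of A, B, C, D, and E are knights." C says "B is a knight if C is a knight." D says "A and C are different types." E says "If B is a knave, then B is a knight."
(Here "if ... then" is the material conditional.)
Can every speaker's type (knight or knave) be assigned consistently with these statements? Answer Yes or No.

Yes

One consistent assignment: A=knight, B=knight, C=knight, D=knave, E=knight.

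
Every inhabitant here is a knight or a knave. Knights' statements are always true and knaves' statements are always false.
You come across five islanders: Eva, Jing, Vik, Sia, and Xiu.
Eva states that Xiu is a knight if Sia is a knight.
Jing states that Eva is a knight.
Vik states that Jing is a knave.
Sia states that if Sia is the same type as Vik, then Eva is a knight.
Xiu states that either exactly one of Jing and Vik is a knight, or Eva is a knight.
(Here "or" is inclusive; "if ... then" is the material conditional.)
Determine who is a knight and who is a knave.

Eva is a knight, Jing is a knight, Vik is a knave, Sia is a knight, and Xiu is a knight.

As a knight, Eva's statement "Xiu is a knight if Sia is a knight" should be True; it is.
Jing is a knight; "Eva is a knight" is True, as required.
As a knave, Vik's statement "Jing is a knave" should be False; it is.
Sia is a knight, and the claim "if Sia is the same type as Vik, then Eva is a knight" is indeed True.
Xiu is a knight; "either exactly one of Jing and Vik is a knight, or Eva is a knight" is True, as required.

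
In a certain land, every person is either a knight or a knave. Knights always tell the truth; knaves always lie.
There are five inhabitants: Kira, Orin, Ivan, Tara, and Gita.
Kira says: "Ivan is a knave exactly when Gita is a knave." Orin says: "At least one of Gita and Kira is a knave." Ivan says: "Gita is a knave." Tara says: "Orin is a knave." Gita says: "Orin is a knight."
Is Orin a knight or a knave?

Orin is a knight.

Consistent assignments: {Kira=knave, Orin=knight, Ivan=knave, Tara=knave, Gita=knight}
In every consistent assignment, Orin is a knight.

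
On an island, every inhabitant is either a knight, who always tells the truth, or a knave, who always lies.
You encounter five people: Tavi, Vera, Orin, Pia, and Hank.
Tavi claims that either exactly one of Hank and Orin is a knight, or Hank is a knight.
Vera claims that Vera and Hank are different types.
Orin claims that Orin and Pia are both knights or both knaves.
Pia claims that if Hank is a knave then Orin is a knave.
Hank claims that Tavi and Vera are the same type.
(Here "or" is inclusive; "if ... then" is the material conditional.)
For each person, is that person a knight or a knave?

Tavi is a knave, Vera is a knight, Orin is a knave, Pia is a knight, and Hank is a knave.

Suppose Tavi is a knight. Then Tavi's statement "either exactly one of Hank and Orin is a knight, or Hank is a knight" would have to be true. Checking the 16 ways to assign the others, none is consistent with every speaker.
(For instance, with Vera=knight, Orin=knave, Pia=knight, Hank=knave, Tavi's claim "either exactly one of Hank and Orin is a knight, or Hank is a knight" comes out false where it would need to be true.)
So Tavi must be a knave, making "either exactly one of Hank and Orin is a knight, or Hank is a knight" false. Taking Tavi=knave, Vera=knight, Orin=knave, Pia=knight, Hank=knave, each remaining statement checks out:
  Vera (knight): "Vera and Hank are different types" — true. ✓
  Orin (knave): "Orin and Pia are both knights or both knaves" — false. ✓
  Pia (knight): "if Hank is a knave then Orin is a knave" — true. ✓
  Hank (knave): "Tavi and Vera are the same type" — false. ✓
This is the unique consistent assignment.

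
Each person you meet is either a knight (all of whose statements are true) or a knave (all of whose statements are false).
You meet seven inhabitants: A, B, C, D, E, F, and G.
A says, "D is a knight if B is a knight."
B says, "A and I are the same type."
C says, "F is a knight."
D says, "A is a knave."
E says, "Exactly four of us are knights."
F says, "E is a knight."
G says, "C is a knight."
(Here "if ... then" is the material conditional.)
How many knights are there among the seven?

The unique consistent assignment is A=knight, B=knave, C=knave, D=knave, E=knave, F=knave, G=knave.
That has 1 knight.

1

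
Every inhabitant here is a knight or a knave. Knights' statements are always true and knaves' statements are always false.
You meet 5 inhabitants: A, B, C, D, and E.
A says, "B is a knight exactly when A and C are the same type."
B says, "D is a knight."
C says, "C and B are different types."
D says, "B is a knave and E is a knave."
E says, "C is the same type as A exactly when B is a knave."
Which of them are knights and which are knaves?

Knights: E. Knaves: A, B, C, and D.

Suppose A is a knight. Then A's statement "B is a knight exactly when A and C are the same type" would have to be true. Checking the 16 ways to assign the others, none is consistent with every speaker.
(For instance, with B=knave, C=knave, D=knave, E=knight, E's claim "C is the same type as A exactly when B is a knave" comes out false where it would need to be true.)
So A must be a knave, making "B is a knight exactly when A and C are the same type" false. Taking A=knave, B=knave, C=knave, D=knave, E=knight, each remaining statement checks out:
  B (knave): "D is a knight" — false. ✓
  C (knave): "C and B are different types" — false. ✓
  D (knave): "B is a knave and E is a knave" — false. ✓
  E (knight): "C is the same type as A exactly when B is a knave" — true. ✓
This is the unique consistent assignment.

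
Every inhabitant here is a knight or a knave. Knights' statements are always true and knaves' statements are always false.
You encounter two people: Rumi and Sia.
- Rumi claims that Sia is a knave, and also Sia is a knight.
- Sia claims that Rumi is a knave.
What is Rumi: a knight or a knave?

Consistent assignments: {Rumi=knave, Sia=knight}
In every consistent assignment, Rumi is a knave.

Rumi is a knave.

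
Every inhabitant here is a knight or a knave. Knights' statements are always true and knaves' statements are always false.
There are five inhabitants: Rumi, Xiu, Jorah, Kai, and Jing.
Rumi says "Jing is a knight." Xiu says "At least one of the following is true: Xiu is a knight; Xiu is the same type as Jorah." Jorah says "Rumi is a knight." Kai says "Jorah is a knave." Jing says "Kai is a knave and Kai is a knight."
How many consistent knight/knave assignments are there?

Consistent assignments:
  Rumi=knave, Xiu=knight, Jorah=knave, Kai=knight, Jing=knave

1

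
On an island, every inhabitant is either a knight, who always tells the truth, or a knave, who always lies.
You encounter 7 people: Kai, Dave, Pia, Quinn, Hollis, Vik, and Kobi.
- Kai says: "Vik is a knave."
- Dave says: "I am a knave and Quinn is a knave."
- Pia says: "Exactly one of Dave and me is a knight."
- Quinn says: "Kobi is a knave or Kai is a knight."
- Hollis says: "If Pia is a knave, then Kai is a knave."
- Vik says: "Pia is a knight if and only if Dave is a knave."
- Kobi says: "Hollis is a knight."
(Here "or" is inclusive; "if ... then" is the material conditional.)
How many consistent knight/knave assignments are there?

Consistent assignments:
  Kai=knight, Dave=knave, Pia=knave, Quinn=knight, Hollis=knave, Vik=knave, Kobi=knave

1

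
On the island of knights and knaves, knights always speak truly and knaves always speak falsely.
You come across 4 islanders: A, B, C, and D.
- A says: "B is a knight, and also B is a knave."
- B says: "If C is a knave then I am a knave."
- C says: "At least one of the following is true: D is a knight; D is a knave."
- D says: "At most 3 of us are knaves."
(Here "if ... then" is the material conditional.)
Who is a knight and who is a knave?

A is a knave, B is a knight, C is a knight, and D is a knight.

Suppose A is a knight. Then A's statement "B is a knight, and also B is a knave" would have to be true. Checking the 8 ways to assign the others, none is consistent with every speaker.
(For instance, with B=knight, C=knight, D=knight, A's claim "B is a knight, and also B is a knave" comes out false where it would need to be true.)
So A must be a knave, making "B is a knight, and also B is a knave" false. Taking A=knave, B=knight, C=knight, D=knight, each remaining statement checks out:
  B (knight): "if C is a knave then I am a knave" — true. ✓
  C (knight): "at least one of the following is true: D is a knight; D is a knave" — true. ✓
  D (knight): "at most 3 of us are knaves" — true. ✓
This is the unique consistent assignment.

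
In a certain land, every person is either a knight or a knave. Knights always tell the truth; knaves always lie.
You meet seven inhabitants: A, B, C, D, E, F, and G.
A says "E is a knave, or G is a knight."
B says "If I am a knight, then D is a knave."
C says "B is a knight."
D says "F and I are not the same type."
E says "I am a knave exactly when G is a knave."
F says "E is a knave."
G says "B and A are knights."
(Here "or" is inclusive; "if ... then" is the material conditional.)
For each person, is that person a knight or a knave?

A is a knight, and the claim "E is a knave, or G is a knight" is indeed true.
B is a knight, so "if I am a knight, then D is a knave" must be true — and it is.
C is a knight, and the claim "B is a knight" is indeed true.
As a knave, D's statement "F and I are not the same type" should be false; it is.
E is a knight, so "I am a knave exactly when G is a knave" must be true — and it is.
F is a knave, so "E is a knave" must be false — and it is.
As a knight, G's statement "B and A are knights" should be true; it is.

Knights: A, B, C, E, and G. Knaves: D and F.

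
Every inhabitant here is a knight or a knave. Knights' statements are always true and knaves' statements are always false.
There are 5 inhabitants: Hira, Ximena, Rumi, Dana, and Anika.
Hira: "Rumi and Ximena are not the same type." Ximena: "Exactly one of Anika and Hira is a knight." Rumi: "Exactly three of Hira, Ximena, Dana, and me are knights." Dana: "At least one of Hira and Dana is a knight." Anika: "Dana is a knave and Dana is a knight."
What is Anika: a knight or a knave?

Consistent assignments: {Hira=knave, Ximena=knave, Rumi=knave, Dana=knight, Anika=knave}; {Hira=knave, Ximena=knave, Rumi=knave, Dana=knave, Anika=knave}
In every consistent assignment, Anika is a knave.

Anika is a knave.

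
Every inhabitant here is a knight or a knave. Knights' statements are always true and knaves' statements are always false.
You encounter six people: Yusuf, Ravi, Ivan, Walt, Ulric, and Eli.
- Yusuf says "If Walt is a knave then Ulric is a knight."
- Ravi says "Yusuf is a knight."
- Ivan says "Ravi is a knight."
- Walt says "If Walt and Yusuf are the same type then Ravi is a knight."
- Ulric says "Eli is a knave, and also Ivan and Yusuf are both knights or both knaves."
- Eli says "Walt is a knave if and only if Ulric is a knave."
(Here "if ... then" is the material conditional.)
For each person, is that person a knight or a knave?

Yusuf is a knave, Ravi is a knave, Ivan is a knave, Walt is a knave, Ulric is a knave, and Eli is a knight.

Yusuf is a knave; "if Walt is a knave then Ulric is a knight" is False, as required.
Since Ravi is a knave, "Yusuf is a knight" needs to be False, which holds.
Ivan is a knave, so "Ravi is a knight" must be False — and it is.
Since Walt is a knave, "if Walt and Yusuf are the same type then Ravi is a knight" needs to be False, which holds.
Since Ulric is a knave, "Eli is a knave, and also Ivan and Yusuf are both knights or both knaves" needs to be False, which holds.
Eli is a knight, and the claim "Walt is a knave if and only if Ulric is a knave" is indeed true.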